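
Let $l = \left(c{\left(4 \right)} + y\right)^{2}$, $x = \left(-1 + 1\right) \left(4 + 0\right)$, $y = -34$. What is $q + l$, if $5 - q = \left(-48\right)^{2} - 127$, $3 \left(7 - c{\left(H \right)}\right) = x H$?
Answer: $-1443$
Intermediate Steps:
$x = 0$ ($x = 0 \cdot 4 = 0$)
$c{\left(H \right)} = 7$ ($c{\left(H \right)} = 7 - \frac{0 H}{3} = 7 - 0 = 7 + 0 = 7$)
$q = -2172$ ($q = 5 - \left(\left(-48\right)^{2} - 127\right) = 5 - \left(2304 - 127\right) = 5 - 2177 = -2172$)
$l = 729$ ($l = \left(7 - 34\right)^{2} = \left(-27\right)^{2} = 729$)
$q + l = -2172 + 729 = -1443$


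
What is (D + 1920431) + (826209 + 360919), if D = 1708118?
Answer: 4815677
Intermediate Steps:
(D + 1920431) + (826209 + 360919) = (1708118 + 1920431) + (826209 + 360919) = 3628549 + 1187128 = 4815677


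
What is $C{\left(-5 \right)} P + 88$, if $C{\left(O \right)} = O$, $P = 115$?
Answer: $-487$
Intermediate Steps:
$C{\left(-5 \right)} P + 88 = \left(-5\right) 115 + 88 = -575 + 88 = -487$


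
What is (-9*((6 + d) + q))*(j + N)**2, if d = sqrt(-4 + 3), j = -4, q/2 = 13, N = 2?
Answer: -1152 - 36*I ≈ -1152.0 - 36.0*I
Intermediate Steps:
q = 26 (q = 2*13 = 26)
d = I (d = sqrt(-1) = I ≈ 1.0*I)
(-9*((6 + d) + q))*(j + N)**2 = (-9*((6 + I) + 26))*(-4 + 2)**2 = -9*(32 + I)*(-2)**2 = (-288 - 9*I)*4 = -1152 - 36*I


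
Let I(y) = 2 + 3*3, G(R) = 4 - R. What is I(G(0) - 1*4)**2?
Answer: 121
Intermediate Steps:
I(y) = 11 (I(y) = 2 + 9 = 11)
I(G(0) - 1*4)**2 = 11**2 = 121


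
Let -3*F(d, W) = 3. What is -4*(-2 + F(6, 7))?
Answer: 12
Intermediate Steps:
F(d, W) = -1 (F(d, W) = -⅓*3 = -1)
-4*(-2 + F(6, 7)) = -4*(-2 - 1) = -4*(-3) = 12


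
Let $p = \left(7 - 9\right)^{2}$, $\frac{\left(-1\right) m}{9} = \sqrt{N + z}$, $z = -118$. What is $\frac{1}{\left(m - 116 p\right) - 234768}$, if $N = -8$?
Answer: $\frac{i}{- 235232 i + 27 \sqrt{14}} \approx -4.2511 \cdot 10^{-6} + 1.8257 \cdot 10^{-9} i$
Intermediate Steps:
$m = - 27 i \sqrt{14}$ ($m = - 9 \sqrt{-8 - 118} = - 9 \sqrt{-126} = - 9 \cdot 3 i \sqrt{14} = - 27 i \sqrt{14} \approx - 101.02 i$)
$p = 4$ ($p = \left(-2\right)^{2} = 4$)
$\frac{1}{\left(m - 116 p\right) - 234768} = \frac{1}{\left(- 27 i \sqrt{14} - 464\right) - 234768} = \frac{1}{\left(-464 - 27 i \sqrt{14}\right) - 234768} = \frac{1}{-235232 - 27 i \sqrt{14}}$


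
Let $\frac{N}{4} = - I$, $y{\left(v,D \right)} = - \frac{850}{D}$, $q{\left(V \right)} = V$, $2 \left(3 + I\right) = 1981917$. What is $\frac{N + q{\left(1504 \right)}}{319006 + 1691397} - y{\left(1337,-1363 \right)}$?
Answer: $- \frac{7109481984}{2740179289} \approx -2.5945$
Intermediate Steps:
$I = \frac{1981911}{2}$ ($I = -3 + \frac{1}{2} \cdot 1981917 = -3 + \frac{1981917}{2} = \frac{1981911}{2} \approx 9.9096 \cdot 10^{5}$)
$N = -3963822$ ($N = 4 \left(\left(-1\right) \frac{1981911}{2}\right) = 4 \left(- \frac{1981911}{2}\right) = -3963822$)
$\frac{N + q{\left(1504 \right)}}{319006 + 1691397} - y{\left(1337,-1363 \right)} = \frac{-3963822 + 1504}{319006 + 1691397} - - \frac{850}{-1363} = - \frac{3962318}{2010403} - \left(-850\right) \left(- \frac{1}{1363}\right) = \left(-3962318\right) \frac{1}{2010403} - \frac{850}{1363} = - \frac{3962318}{2010403} - \frac{850}{1363} = - \frac{7109481984}{2740179289}$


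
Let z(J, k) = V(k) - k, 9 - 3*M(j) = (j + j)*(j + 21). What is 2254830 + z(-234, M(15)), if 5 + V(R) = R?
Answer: 2254825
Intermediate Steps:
V(R) = -5 + R
M(j) = 3 - 2*j*(21 + j)/3 (M(j) = 3 - (j + j)*(j + 21)/3 = 3 - 2*j*(21 + j)/3)
z(J, k) = -5 (z(J, k) = (-5 + k) - k = -5)
2254830 + z(-234, M(15)) = 2254830 - 5 = 2254825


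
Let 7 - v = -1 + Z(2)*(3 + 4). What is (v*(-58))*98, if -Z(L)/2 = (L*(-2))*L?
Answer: 591136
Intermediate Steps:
Z(L) = 4*L² (Z(L) = -2*L*(-2)*L = -2*(-2*L)*L = -(-4)*L² = 4*L²)
v = -104 (v = 7 - (-1 + (4*2²)*(3 + 4)) = 7 - (-1 + (4*4)*7) = 7 - (-1 + 16*7) = 7 - (-1 + 112) = 7 - 1*111 = 7 - 111 = -104)
(v*(-58))*98 = -104*(-58)*98 = 6032*98 = 591136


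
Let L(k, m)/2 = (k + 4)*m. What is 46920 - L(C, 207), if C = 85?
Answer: 10074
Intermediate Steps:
L(k, m) = 2*m*(4 + k) (L(k, m) = 2*((k + 4)*m) = 2*((4 + k)*m) = 2*(m*(4 + k)) = 2*m*(4 + k))
46920 - L(C, 207) = 46920 - 2*207*(4 + 85) = 46920 - 2*207*89 = 46920 - 1*36846 = 46920 - 36846 = 10074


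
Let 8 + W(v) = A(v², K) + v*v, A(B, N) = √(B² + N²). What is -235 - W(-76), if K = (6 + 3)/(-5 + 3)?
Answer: -6003 - √133448785/2 ≈ -11779.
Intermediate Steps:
K = -9/2 (K = 9/(-2) = 9*(-½) = -9/2 ≈ -4.5000)
W(v) = -8 + v² + √(81/4 + v⁴) (W(v) = -8 + (√((v²)² + (-9/2)²) + v*v) = -8 + (√(v⁴ + 81/4) + v²) = -8 + (√(81/4 + v⁴) + v²) = -8 + (v² + √(81/4 + v⁴)) = -8 + v² + √(81/4 + v⁴))
-235 - W(-76) = -235 - (-8 + (-76)² + √(81 + 4*(-76)⁴)/2) = -235 - (-8 + 5776 + √(81 + 4*33362176)/2) = -235 - (-8 + 5776 + √(81 + 133448704)/2) = -235 - (-8 + 5776 + √133448785/2) = -235 - (5768 + √133448785/2) = -235 + (-5768 - √133448785/2) = -6003 - √133448785/2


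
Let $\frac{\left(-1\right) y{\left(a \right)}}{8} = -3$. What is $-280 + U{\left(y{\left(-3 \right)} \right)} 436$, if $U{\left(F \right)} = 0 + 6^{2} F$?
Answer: $376424$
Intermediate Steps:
$y{\left(a \right)} = 24$ ($y{\left(a \right)} = \left(-8\right) \left(-3\right) = 24$)
$U{\left(F \right)} = 36 F$ ($U{\left(F \right)} = 0 + 36 F = 36 F$)
$-280 + U{\left(y{\left(-3 \right)} \right)} 436 = -280 + 36 \cdot 24 \cdot 436 = -280 + 864 \cdot 436 = -280 + 376704 = 376424$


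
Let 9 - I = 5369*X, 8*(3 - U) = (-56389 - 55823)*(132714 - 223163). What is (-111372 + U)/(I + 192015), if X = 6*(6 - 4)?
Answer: -845862845/85064 ≈ -9943.8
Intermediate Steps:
X = 12 (X = 6*2 = 12)
U = -2537365791/2 (U = 3 - (-56389 - 55823)*(132714 - 223163)/8 = 3 - (-28053)*(-90449)/2 = 3 - ⅛*10149463188 = 3 - 2537365797/2 = -2537365791/2 ≈ -1.2687e+9)
I = -64419 (I = 9 - 5369*12 = 9 - 1*64428 = 9 - 64428 = -64419)
(-111372 + U)/(I + 192015) = (-111372 - 2537365791/2)/(-64419 + 192015) = -2537588535/2/127596 = -2537588535/2*1/127596 = -845862845/85064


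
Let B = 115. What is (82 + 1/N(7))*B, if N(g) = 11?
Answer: 103845/11 ≈ 9440.5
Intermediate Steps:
(82 + 1/N(7))*B = (82 + 1/11)*115 = (903/11)*115 = 103845/11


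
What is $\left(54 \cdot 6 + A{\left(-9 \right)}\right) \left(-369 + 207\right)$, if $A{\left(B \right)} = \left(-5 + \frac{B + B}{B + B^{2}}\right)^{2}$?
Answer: $- \frac{455625}{8} \approx -56953.0$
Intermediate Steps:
$A{\left(B \right)} = \left(-5 + \frac{2 B}{B + B^{2}}\right)^{2}$
$\left(54 \cdot 6 + A{\left(-9 \right)}\right) \left(-369 + 207\right) = \left(54 \cdot 6 + \frac{\left(3 + 5 \left(-9\right)\right)^{2}}{\left(1 - 9\right)^{2}}\right) \left(-369 + 207\right) = \left(324 + \frac{\left(3 - 45\right)^{2}}{64}\right) \left(-162\right) = \left(324 + \frac{\left(-42\right)^{2}}{64}\right) \left(-162\right) = \left(324 + \frac{1}{64} \cdot 1764\right) \left(-162\right) = \left(324 + \frac{441}{16}\right) \left(-162\right) = \frac{5625}{16} \left(-162\right) = - \frac{455625}{8}$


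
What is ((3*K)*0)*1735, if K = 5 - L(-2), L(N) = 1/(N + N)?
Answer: 0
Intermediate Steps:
L(N) = 1/(2*N)
K = 21/4 (K = 5 - 1/(2*(-2)) = 5 - (-1)/(2*2) = 5 - 1*(-1/4) = 5 + 1/4 = 21/4 ≈ 5.2500)
((3*K)*0)*1735 = ((3*(21/4))*0)*1735 = ((63/4)*0)*1735 = 0*1735 = 0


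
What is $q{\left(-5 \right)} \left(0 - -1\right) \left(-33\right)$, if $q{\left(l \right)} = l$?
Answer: $165$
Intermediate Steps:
$q{\left(-5 \right)} \left(0 - -1\right) \left(-33\right) = - 5 \left(0 - -1\right) \left(-33\right) = - 5 \left(0 + 1\right) \left(-33\right) = - 5 \cdot 1 \left(-33\right) = \left(-5\right) \left(-33\right) = 165$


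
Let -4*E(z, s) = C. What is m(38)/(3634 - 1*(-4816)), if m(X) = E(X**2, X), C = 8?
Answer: -1/4225 ≈ -0.00023669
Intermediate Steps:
E(z, s) = -2 (E(z, s) = -1/4*8 = -2)
m(X) = -2
m(38)/(3634 - 1*(-4816)) = -2/(3634 - 1*(-4816)) = -2/(3634 + 4816) = -2/8450 = -2*1/8450 = -1/4225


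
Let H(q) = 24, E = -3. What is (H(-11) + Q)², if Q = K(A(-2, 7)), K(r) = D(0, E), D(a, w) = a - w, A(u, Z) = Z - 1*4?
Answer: 729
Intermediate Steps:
A(u, Z) = -4 + Z (A(u, Z) = Z - 4 = -4 + Z)
K(r) = 3 (K(r) = 0 - 1*(-3) = 0 + 3 = 3)
Q = 3
(H(-11) + Q)² = (24 + 3)² = 27² = 729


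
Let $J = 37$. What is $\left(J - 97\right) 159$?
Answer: $-9540$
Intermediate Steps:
$\left(J - 97\right) 159 = \left(37 - 97\right) 159 = \left(-60\right) 159 = -9540$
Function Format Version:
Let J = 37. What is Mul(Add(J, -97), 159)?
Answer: -9540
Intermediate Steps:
Mul(Add(J, -97), 159) = Mul(Add(37, -97), 159) = Mul(-60, 159) = -9540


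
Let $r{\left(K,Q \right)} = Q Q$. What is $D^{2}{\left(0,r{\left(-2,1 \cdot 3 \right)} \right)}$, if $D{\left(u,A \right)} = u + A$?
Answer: $81$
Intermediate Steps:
$r{\left(K,Q \right)} = Q^{2}$
$D{\left(u,A \right)} = A + u$
$D^{2}{\left(0,r{\left(-2,1 \cdot 3 \right)} \right)} = \left(\left(1 \cdot 3\right)^{2} + 0\right)^{2} = \left(3^{2} + 0\right)^{2} = \left(9 + 0\right)^{2} = 9^{2} = 81$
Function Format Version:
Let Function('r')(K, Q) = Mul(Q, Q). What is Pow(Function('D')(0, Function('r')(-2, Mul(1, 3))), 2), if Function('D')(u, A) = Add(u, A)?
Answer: 81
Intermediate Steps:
Function('r')(K, Q) = Pow(Q, 2)
Function('D')(u, A) = Add(A, u)
Pow(Function('D')(0, Function('r')(-2, Mul(1, 3))), 2) = Pow(Add(Pow(Mul(1, 3), 2), 0), 2) = Pow(Add(Pow(3, 2), 0), 2) = Pow(Add(9, 0), 2) = Pow(9, 2) = 81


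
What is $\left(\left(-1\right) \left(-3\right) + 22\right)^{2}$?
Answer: $625$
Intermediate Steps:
$\left(\left(-1\right) \left(-3\right) + 22\right)^{2} = \left(3 + 22\right)^{2} = 25^{2} = 625$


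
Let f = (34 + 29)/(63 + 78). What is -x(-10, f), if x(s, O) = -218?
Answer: 218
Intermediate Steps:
f = 21/47 (f = 63/141 = 63*(1/141) = 21/47 ≈ 0.44681)
-x(-10, f) = -1*(-218) = 218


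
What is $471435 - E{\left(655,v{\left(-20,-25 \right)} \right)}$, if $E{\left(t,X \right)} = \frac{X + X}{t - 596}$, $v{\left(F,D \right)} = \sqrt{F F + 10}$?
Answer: $471435 - \frac{2 \sqrt{410}}{59} \approx 4.7143 \cdot 10^{5}$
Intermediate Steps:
$v{\left(F,D \right)} = \sqrt{10 + F^{2}}$ ($v{\left(F,D \right)} = \sqrt{F^{2} + 10} = \sqrt{10 + F^{2}}$)
$E{\left(t,X \right)} = \frac{2 X}{-596 + t}$
$471435 - E{\left(655,v{\left(-20,-25 \right)} \right)} = 471435 - \frac{2 \sqrt{10 + \left(-20\right)^{2}}}{-596 + 655} = 471435 - \frac{2 \sqrt{10 + 400}}{59} = 471435 - 2 \sqrt{410} \cdot \frac{1}{59} = 471435 - \frac{2 \sqrt{410}}{59}$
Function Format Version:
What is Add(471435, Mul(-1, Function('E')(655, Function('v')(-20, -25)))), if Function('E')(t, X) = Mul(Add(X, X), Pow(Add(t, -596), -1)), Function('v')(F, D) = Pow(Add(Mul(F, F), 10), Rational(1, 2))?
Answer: Add(471435, Mul(Rational(-2, 59), Pow(410, Rational(1, 2)))) ≈ 4.7143e+5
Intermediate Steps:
Function('v')(F, D) = Pow(Add(10, Pow(F, 2)), Rational(1, 2)) (Function('v')(F, D) = Pow(Add(Pow(F, 2), 10), Rational(1, 2)) = Pow(Add(10, Pow(F, 2)), Rational(1, 2)))
Function('E')(t, X) = Mul(2, X, Pow(Add(-596, t), -1)) (Function('E')(t, X) = Mul(Mul(2, X), Pow(Add(-596, t), -1)) = Mul(2, X, Pow(Add(-596, t), -1)))
Add(471435, Mul(-1, Function('E')(655, Function('v')(-20, -25)))) = Add(471435, Mul(-1, Mul(2, Pow(Add(10, Pow(-20, 2)), Rational(1, 2)), Pow(Add(-596, 655), -1)))) = Add(471435, Mul(-1, Mul(2, Pow(Add(10, 400), Rational(1, 2)), Pow(59, -1)))) = Add(471435, Mul(-1, Mul(2, Pow(410, Rational(1, 2)), Rational(1, 59)))) = Add(471435, Mul(-1, Mul(Rational(2, 59), Pow(410, Rational(1, 2))))) = Add(471435, Mul(Rational(-2, 59), Pow(410, Rational(1, 2))))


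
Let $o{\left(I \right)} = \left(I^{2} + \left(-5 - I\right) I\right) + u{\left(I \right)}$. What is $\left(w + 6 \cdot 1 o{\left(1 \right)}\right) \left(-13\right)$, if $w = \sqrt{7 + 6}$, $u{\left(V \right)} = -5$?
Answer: $780 - 13 \sqrt{13} \approx 733.13$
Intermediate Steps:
$o{\left(I \right)} = -5 + I^{2} + I \left(-5 - I\right)$ ($o{\left(I \right)} = \left(I^{2} + \left(-5 - I\right) I\right) - 5 = \left(I^{2} + I \left(-5 - I\right)\right) - 5 = -5 + I^{2} + I \left(-5 - I\right)$)
$w = \sqrt{13} \approx 3.6056$
$\left(w + 6 \cdot 1 o{\left(1 \right)}\right) \left(-13\right) = \left(\sqrt{13} + 6 \cdot 1 \left(-5 - 5\right)\right) \left(-13\right) = \left(\sqrt{13} + 6 \left(-5 - 5\right)\right) \left(-13\right) = \left(\sqrt{13} + 6 \left(-10\right)\right) \left(-13\right) = \left(\sqrt{13} - 60\right) \left(-13\right) = \left(-60 + \sqrt{13}\right) \left(-13\right) = 780 - 13 \sqrt{13}$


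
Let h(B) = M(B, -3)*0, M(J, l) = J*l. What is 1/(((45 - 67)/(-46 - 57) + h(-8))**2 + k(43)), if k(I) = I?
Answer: 10609/456671 ≈ 0.023231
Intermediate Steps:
h(B) = 0 (h(B) = (B*(-3))*0 = -3*B*0 = 0)
1/(((45 - 67)/(-46 - 57) + h(-8))**2 + k(43)) = 1/(((45 - 67)/(-46 - 57) + 0)**2 + 43) = 1/((-22/(-103) + 0)**2 + 43) = 1/((-22*(-1/103) + 0)**2 + 43) = 1/((22/103 + 0)**2 + 43) = 1/((22/103)**2 + 43) = 1/(484/10609 + 43) = 1/(456671/10609) = 10609/456671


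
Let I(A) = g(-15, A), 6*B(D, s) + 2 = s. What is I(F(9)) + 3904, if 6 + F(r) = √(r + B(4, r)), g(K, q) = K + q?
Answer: 3883 + √366/6 ≈ 3886.2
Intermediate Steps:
B(D, s) = -⅓ + s/6
F(r) = -6 + √(-⅓ + 7*r/6) (F(r) = -6 + √(r + (-⅓ + r/6)) = -6 + √(-⅓ + 7*r/6))
I(A) = -15 + A
I(F(9)) + 3904 = (-15 + (-6 + √(-12 + 42*9)/6)) + 3904 = (-15 + (-6 + √(-12 + 378)/6)) + 3904 = (-15 + (-6 + √366/6)) + 3904 = (-21 + √366/6) + 3904 = 3883 + √366/6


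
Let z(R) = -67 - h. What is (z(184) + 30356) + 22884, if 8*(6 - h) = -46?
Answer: 212645/4 ≈ 53161.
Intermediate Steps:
h = 47/4 (h = 6 - ⅛*(-46) = 6 + 23/4 = 47/4 ≈ 11.750)
z(R) = -315/4 (z(R) = -67 - 1*47/4 = -67 - 47/4 = -315/4)
(z(184) + 30356) + 22884 = (-315/4 + 30356) + 22884 = 121109/4 + 22884 = 212645/4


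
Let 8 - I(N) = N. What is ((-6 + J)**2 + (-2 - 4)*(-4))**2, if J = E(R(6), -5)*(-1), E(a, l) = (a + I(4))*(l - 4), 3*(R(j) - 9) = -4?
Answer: 96530625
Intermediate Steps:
R(j) = 23/3 (R(j) = 9 + (1/3)*(-4) = 9 - 4/3 = 23/3)
I(N) = 8 - N
E(a, l) = (-4 + l)*(4 + a) (E(a, l) = (a + (8 - 1*4))*(l - 4) = (a + (8 - 4))*(-4 + l) = (a + 4)*(-4 + l) = (4 + a)*(-4 + l) = (-4 + l)*(4 + a))
J = 105 (J = (-16 - 4*23/3 + 4*(-5) + (23/3)*(-5))*(-1) = (-16 - 92/3 - 20 - 115/3)*(-1) = -105*(-1) = 105)
((-6 + J)**2 + (-2 - 4)*(-4))**2 = ((-6 + 105)**2 + (-2 - 4)*(-4))**2 = (99**2 - 6*(-4))**2 = (9801 + 24)**2 = 9825**2 = 96530625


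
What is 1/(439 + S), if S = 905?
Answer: 1/1344 ≈ 0.00074405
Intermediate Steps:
1/(439 + S) = 1/(439 + 905) = 1/1344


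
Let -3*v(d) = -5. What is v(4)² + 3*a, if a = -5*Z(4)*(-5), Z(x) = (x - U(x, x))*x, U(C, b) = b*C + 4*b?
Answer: -75575/9 ≈ -8397.2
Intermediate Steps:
U(C, b) = 4*b + C*b (U(C, b) = C*b + 4*b = 4*b + C*b)
Z(x) = x*(x - x*(4 + x)) (Z(x) = (x - x*(4 + x))*x = x*(x - x*(4 + x)))
v(d) = 5/3 (v(d) = -⅓*(-5) = 5/3)
a = -2800 (a = -(-5)*4²*(3 + 4)*(-5) = -(-5)*16*7*(-5) = -5*(-112)*(-5) = 560*(-5) = -2800)
v(4)² + 3*a = (5/3)² + 3*(-2800) = 25/9 - 8400 = -75575/9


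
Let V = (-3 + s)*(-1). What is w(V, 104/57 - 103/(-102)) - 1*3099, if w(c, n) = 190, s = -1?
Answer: -2909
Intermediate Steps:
V = 4 (V = (-3 - 1)*(-1) = -4*(-1) = 4)
w(V, 104/57 - 103/(-102)) - 1*3099 = 190 - 1*3099 = 190 - 3099 = -2909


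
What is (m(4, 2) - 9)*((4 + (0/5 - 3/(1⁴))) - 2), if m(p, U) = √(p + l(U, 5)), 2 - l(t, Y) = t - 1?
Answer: 9 - √5 ≈ 6.7639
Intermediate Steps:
l(t, Y) = 3 - t (l(t, Y) = 2 - (t - 1) = 2 - (-1 + t) = 2 + (1 - t) = 3 - t)
m(p, U) = √(3 + p - U) (m(p, U) = √(p + (3 - U)) = √(3 + p - U))
(m(4, 2) - 9)*((4 + (0/5 - 3/(1⁴))) - 2) = (√(3 + 4 - 1*2) - 9)*((4 + (0/5 - 3/(1⁴))) - 2) = (√(3 + 4 - 2) - 9)*((4 + (0*(⅕) - 3/1)) - 2) = (√5 - 9)*((4 + (0 - 3*1)) - 2) = (-9 + √5)*((4 + (0 - 3)) - 2) = (-9 + √5)*((4 - 3) - 2) = (-9 + √5)*(1 - 2) = (-9 + √5)*(-1) = 9 - √5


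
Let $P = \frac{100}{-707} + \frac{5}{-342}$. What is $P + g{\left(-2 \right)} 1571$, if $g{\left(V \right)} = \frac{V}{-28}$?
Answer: $\frac{13547503}{120897} \approx 112.06$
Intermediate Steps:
$g{\left(V \right)} = - \frac{V}{28}$ ($g{\left(V \right)} = V \left(- \frac{1}{28}\right) = - \frac{V}{28}$)
$P = - \frac{37735}{241794}$ ($P = 100 \left(- \frac{1}{707}\right) + 5 \left(- \frac{1}{342}\right) = - \frac{100}{707} - \frac{5}{342} = - \frac{37735}{241794} \approx -0.15606$)
$P + g{\left(-2 \right)} 1571 = - \frac{37735}{241794} + \left(- \frac{1}{28}\right) \left(-2\right) 1571 = - \frac{37735}{241794} + \frac{1}{14} \cdot 1571 = - \frac{37735}{241794} + \frac{1571}{14} = \frac{13547503}{120897}$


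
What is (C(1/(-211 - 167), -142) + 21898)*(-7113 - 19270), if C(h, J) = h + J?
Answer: -30995377823/54 ≈ -5.7399e+8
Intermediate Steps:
C(h, J) = J + h
(C(1/(-211 - 167), -142) + 21898)*(-7113 - 19270) = ((-142 + 1/(-211 - 167)) + 21898)*(-7113 - 19270) = ((-142 + 1/(-378)) + 21898)*(-26383) = ((-142 - 1/378) + 21898)*(-26383) = (-53677/378 + 21898)*(-26383) = (8223767/378)*(-26383) = -30995377823/54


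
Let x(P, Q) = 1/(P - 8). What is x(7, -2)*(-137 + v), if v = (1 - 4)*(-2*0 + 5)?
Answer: 152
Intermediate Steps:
x(P, Q) = 1/(-8 + P)
v = -15 (v = -3*(0 + 5) = -3*5 = -15)
x(7, -2)*(-137 + v) = (-137 - 15)/(-8 + 7) = -152/(-1) = -1*(-152) = 152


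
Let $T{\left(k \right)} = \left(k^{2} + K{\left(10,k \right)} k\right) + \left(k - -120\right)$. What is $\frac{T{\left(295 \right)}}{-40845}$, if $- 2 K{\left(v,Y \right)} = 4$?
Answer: $- \frac{5790}{2723} \approx -2.1263$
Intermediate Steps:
$K{\left(v,Y \right)} = -2$ ($K{\left(v,Y \right)} = \left(- \frac{1}{2}\right) 4 = -2$)
$T{\left(k \right)} = 120 + k^{2} - k$ ($T{\left(k \right)} = \left(k^{2} - 2 k\right) + \left(k - -120\right) = \left(k^{2} - 2 k\right) + \left(k + 120\right) = \left(k^{2} - 2 k\right) + \left(120 + k\right) = 120 + k^{2} - k$)
$\frac{T{\left(295 \right)}}{-40845} = \frac{120 + 295^{2} - 295}{-40845} = \left(120 + 87025 - 295\right) \left(- \frac{1}{40845}\right) = 86850 \left(- \frac{1}{40845}\right) = - \frac{5790}{2723}$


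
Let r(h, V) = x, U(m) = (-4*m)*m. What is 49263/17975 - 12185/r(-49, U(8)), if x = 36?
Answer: -217251907/647100 ≈ -335.73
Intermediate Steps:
U(m) = -4*m**2
r(h, V) = 36
49263/17975 - 12185/r(-49, U(8)) = 49263/17975 - 12185/36 = -217251907/647100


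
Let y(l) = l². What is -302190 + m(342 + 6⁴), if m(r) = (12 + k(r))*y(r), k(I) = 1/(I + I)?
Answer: 31895157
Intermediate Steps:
k(I) = 1/(2*I)
m(r) = r²*(12 + 1/(2*r)) (m(r) = (12 + 1/(2*r))*r² = r²*(12 + 1/(2*r)))
-302190 + m(342 + 6⁴) = -302190 + (342 + 6⁴)*(1 + 24*(342 + 6⁴))/2 = -302190 + (342 + 1296)*(1 + 24*(342 + 1296))/2 = -302190 + (½)*1638*(1 + 24*1638) = -302190 + (½)*1638*(1 + 39312) = -302190 + (½)*1638*39313 = -302190 + 32197347 = 31895157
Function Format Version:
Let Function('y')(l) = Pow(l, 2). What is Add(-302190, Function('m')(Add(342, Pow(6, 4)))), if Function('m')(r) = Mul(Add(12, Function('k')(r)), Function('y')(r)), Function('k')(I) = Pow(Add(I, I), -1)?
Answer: 31895157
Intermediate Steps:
Function('k')(I) = Mul(Rational(1, 2), Pow(I, -1)) (Function('k')(I) = Pow(Mul(2, I), -1) = Mul(Rational(1, 2), Pow(I, -1)))
Function('m')(r) = Mul(Pow(r, 2), Add(12, Mul(Rational(1, 2), Pow(r, -1)))) (Function('m')(r) = Mul(Add(12, Mul(Rational(1, 2), Pow(r, -1))), Pow(r, 2)) = Mul(Pow(r, 2), Add(12, Mul(Rational(1, 2), Pow(r, -1)))))
Add(-302190, Function('m')(Add(342, Pow(6, 4)))) = Add(-302190, Mul(Rational(1, 2), Add(342, Pow(6, 4)), Add(1, Mul(24, Add(342, Pow(6, 4)))))) = Add(-302190, Mul(Rational(1, 2), Add(342, 1296), Add(1, Mul(24, Add(342, 1296))))) = Add(-302190, Mul(Rational(1, 2), 1638, Add(1, Mul(24, 1638)))) = Add(-302190, Mul(Rational(1, 2), 1638, Add(1, 39312))) = Add(-302190, Mul(Rational(1, 2), 1638, 39313)) = Add(-302190, 32197347) = 31895157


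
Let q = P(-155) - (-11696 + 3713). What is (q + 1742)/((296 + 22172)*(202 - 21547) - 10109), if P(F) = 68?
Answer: -9793/479589569 ≈ -2.0420e-5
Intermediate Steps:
q = 8051 (q = 68 - (-11696 + 3713) = 68 - 1*(-7983) = 68 + 7983 = 8051)
(q + 1742)/((296 + 22172)*(202 - 21547) - 10109) = (8051 + 1742)/((296 + 22172)*(202 - 21547) - 10109) = 9793/(22468*(-21345) - 10109) = 9793/(-479579460 - 10109) = 9793/(-479589569) = 9793*(-1/479589569) = -9793/479589569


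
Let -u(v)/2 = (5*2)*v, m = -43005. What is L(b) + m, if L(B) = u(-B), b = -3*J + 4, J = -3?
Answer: -42745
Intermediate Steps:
u(v) = -20*v (u(v) = -2*5*2*v = -20*v)
b = 13 (b = -3*(-3) + 4 = 9 + 4 = 13)
L(B) = 20*B (L(B) = -(-20)*B = 20*B)
L(b) + m = 20*13 - 43005 = 260 - 43005 = -42745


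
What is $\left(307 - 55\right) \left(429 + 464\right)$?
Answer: $225036$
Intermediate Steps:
$\left(307 - 55\right) \left(429 + 464\right) = 252 \cdot 893 = 225036$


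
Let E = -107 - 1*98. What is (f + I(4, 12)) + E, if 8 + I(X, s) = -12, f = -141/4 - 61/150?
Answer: -78197/300 ≈ -260.66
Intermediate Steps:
E = -205 (E = -107 - 98 = -205)
f = -10697/300 (f = -141*¼ - 61*1/150 = -141/4 - 61/150 = -10697/300 ≈ -35.657)
I(X, s) = -20 (I(X, s) = -8 - 12 = -20)
(f + I(4, 12)) + E = (-10697/300 - 20) - 205 = -16697/300 - 205 = -78197/300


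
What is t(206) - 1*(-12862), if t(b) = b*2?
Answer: 13274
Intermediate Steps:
t(b) = 2*b
t(206) - 1*(-12862) = 2*206 - 1*(-12862) = 412 + 12862 = 13274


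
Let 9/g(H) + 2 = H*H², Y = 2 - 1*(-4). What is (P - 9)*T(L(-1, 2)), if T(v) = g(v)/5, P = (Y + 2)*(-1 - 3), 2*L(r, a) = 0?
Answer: 369/10 ≈ 36.900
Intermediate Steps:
Y = 6 (Y = 2 + 4 = 6)
g(H) = 9/(-2 + H³) (g(H) = 9/(-2 + H*H²) = 9/(-2 + H³))
L(r, a) = 0 (L(r, a) = (½)*0 = 0)
P = -32 (P = (6 + 2)*(-1 - 3) = 8*(-4) = -32)
T(v) = 9/(5*(-2 + v³)) (T(v) = (9/(-2 + v³))/5 = (9/(-2 + v³))*(⅕) = 9/(5*(-2 + v³)))
(P - 9)*T(L(-1, 2)) = (-32 - 9)*(9/(5*(-2 + 0³))) = -369/(5*(-2 + 0)) = -369/(5*(-2)) = -369*(-1)/(5*2) = -41*(-9/10) = 369/10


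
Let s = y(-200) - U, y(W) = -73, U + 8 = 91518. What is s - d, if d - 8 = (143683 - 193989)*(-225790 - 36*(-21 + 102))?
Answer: -11505375627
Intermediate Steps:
U = 91510 (U = -8 + 91518 = 91510)
d = 11505284044 (d = 8 + (143683 - 193989)*(-225790 - 36*(-21 + 102)) = 8 - 50306*(-225790 - 36*81) = 8 - 50306*(-225790 - 2916) = 8 - 50306*(-228706) = 8 + 11505284036 = 11505284044)
s = -91583 (s = -73 - 1*91510 = -73 - 91510 = -91583)
s - d = -91583 - 1*11505284044 = -91583 - 11505284044 = -11505375627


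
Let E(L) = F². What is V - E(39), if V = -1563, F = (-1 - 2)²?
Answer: -1644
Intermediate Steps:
F = 9 (F = (-3)² = 9)
E(L) = 81 (E(L) = 9² = 81)
V - E(39) = -1563 - 1*81 = -1563 - 81 = -1644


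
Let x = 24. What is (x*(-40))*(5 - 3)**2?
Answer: -3840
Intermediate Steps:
(x*(-40))*(5 - 3)**2 = (24*(-40))*(5 - 3)**2 = -960*2**2 = -960*4 = -3840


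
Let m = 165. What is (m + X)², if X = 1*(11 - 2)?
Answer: 30276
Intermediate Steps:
X = 9 (X = 1*9 = 9)
(m + X)² = (165 + 9)² = 174² = 30276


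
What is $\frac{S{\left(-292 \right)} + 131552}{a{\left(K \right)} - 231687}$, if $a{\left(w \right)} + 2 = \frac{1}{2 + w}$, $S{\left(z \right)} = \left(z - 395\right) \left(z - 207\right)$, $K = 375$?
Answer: $- \frac{178835605}{87346752} \approx -2.0474$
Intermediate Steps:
$S{\left(z \right)} = \left(-395 + z\right) \left(-207 + z\right)$
$a{\left(w \right)} = -2 + \frac{1}{2 + w}$
$\frac{S{\left(-292 \right)} + 131552}{a{\left(K \right)} - 231687} = \frac{\left(81765 + \left(-292\right)^{2} - -175784\right) + 131552}{\frac{-3 - 750}{2 + 375} - 231687} = \frac{\left(81765 + 85264 + 175784\right) + 131552}{\frac{-3 - 750}{377} - 231687} = \frac{342813 + 131552}{\frac{1}{377} \left(-753\right) - 231687} = \frac{474365}{- \frac{753}{377} - 231687} = \frac{474365}{- \frac{87346752}{377}} = 474365 \left(- \frac{377}{87346752}\right) = - \frac{178835605}{87346752}$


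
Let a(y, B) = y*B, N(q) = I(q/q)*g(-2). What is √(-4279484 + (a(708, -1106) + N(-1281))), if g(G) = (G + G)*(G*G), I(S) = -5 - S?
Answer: 2*I*√1265609 ≈ 2250.0*I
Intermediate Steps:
g(G) = 2*G³ (g(G) = (2*G)*G² = 2*G³)
N(q) = 96 (N(q) = (-5 - q/q)*(2*(-2)³) = (-5 - 1*1)*(2*(-8)) = (-5 - 1)*(-16) = -6*(-16) = 96)
a(y, B) = B*y
√(-4279484 + (a(708, -1106) + N(-1281))) = √(-4279484 + (-1106*708 + 96)) = √(-4279484 + (-783048 + 96)) = √(-4279484 - 782952) = √(-5062436) = 2*I*√1265609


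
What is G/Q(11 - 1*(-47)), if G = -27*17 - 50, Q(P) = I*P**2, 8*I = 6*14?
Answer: -509/35322 ≈ -0.014410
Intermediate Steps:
I = 21/2 (I = (6*14)/8 = (1/8)*84 = 21/2 ≈ 10.500)
Q(P) = 21*P**2/2
G = -509 (G = -459 - 50 = -509)
G/Q(11 - 1*(-47)) = -509*2/(21*(11 - 1*(-47))**2) = -509*2/(21*(11 + 47)**2) = -509/((21/2)*58**2) = -509/((21/2)*3364) = -509/35322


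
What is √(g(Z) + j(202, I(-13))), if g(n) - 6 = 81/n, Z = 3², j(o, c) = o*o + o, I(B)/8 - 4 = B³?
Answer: √41021 ≈ 202.54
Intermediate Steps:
I(B) = 32 + 8*B³
j(o, c) = o + o² (j(o, c) = o² + o = o + o²)
Z = 9
g(n) = 6 + 81/n
√(g(Z) + j(202, I(-13))) = √((6 + 81/9) + 202*(1 + 202)) = √((6 + 81*(⅑)) + 202*203) = √((6 + 9) + 41006) = √(15 + 41006) = √41021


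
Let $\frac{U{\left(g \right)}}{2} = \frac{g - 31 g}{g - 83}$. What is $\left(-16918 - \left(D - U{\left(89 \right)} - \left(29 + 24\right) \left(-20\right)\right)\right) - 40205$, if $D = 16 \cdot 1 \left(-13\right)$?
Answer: $-58865$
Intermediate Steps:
$U{\left(g \right)} = - \frac{60 g}{-83 + g}$ ($U{\left(g \right)} = 2 \frac{g - 31 g}{g - 83} = 2 \frac{\left(-30\right) g}{-83 + g} = 2 \left(- \frac{30 g}{-83 + g}\right) = - \frac{60 g}{-83 + g}$)
$D = -208$ ($D = 16 \left(-13\right) = -208$)
$\left(-16918 - \left(D - U{\left(89 \right)} - \left(29 + 24\right) \left(-20\right)\right)\right) - 40205 = \left(-16918 - \left(-208 + \frac{5340}{-83 + 89} - \left(29 + 24\right) \left(-20\right)\right)\right) - 40205 = \left(-16918 - \left(-208 + 890 - 53 \left(-20\right)\right)\right) - 40205 = \left(-16918 - \left(-208 + 890 + 1060\right)\right) - 40205 = \left(-16918 - 1742\right) - 40205 = -18660 - 40205 = -58865$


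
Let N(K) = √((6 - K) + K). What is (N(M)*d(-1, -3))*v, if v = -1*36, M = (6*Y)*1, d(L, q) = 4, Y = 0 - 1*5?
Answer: -144*√6 ≈ -352.73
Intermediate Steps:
Y = -5 (Y = 0 - 5 = -5)
M = -30 (M = (6*(-5))*1 = -30*1 = -30)
v = -36
N(K) = √6
(N(M)*d(-1, -3))*v = (√6*4)*(-36) = (4*√6)*(-36) = -144*√6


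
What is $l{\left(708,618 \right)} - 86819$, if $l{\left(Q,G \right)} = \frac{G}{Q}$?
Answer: $- \frac{10244539}{118} \approx -86818.0$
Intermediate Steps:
$l{\left(708,618 \right)} - 86819 = \frac{618}{708} - 86819 = 618 \cdot \frac{1}{708} - 86819 = \frac{103}{118} - 86819 = - \frac{10244539}{118}$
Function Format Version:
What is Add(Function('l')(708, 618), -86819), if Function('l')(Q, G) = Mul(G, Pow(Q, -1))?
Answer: Rational(-10244539, 118) ≈ -86818.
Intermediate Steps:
Add(Function('l')(708, 618), -86819) = Add(Mul(618, Pow(708, -1)), -86819) = Add(Mul(618, Rational(1, 708)), -86819) = Add(Rational(103, 118), -86819) = Rational(-10244539, 118)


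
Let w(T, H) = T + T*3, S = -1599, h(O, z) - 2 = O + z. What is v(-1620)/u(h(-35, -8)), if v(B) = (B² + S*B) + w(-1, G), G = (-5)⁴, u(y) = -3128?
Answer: -651847/391 ≈ -1667.1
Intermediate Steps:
h(O, z) = 2 + O + z (h(O, z) = 2 + (O + z) = 2 + O + z)
G = 625
w(T, H) = 4*T (w(T, H) = T + 3*T = 4*T)
v(B) = -4 + B² - 1599*B (v(B) = (B² - 1599*B) + 4*(-1) = (B² - 1599*B) - 4 = -4 + B² - 1599*B)
v(-1620)/u(h(-35, -8)) = (-4 + (-1620)² - 1599*(-1620))/(-3128) = (-4 + 2624400 + 2590380)*(-1/3128) = 5214776*(-1/3128) = -651847/391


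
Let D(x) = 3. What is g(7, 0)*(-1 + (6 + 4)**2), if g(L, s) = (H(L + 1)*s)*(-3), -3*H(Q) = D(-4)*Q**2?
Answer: 0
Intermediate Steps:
H(Q) = -Q**2
g(L, s) = 3*s*(1 + L)**2 (g(L, s) = ((-(L + 1)**2)*s)*(-3) = ((-(1 + L)**2)*s)*(-3) = -s*(1 + L)**2*(-3) = 3*s*(1 + L)**2)
g(7, 0)*(-1 + (6 + 4)**2) = (3*0*(1 + 7)**2)*(-1 + (6 + 4)**2) = (3*0*8**2)*(-1 + 10**2) = (3*0*64)*(-1 + 100) = 0*99 = 0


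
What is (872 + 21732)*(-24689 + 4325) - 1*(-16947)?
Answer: -460290909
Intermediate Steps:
(872 + 21732)*(-24689 + 4325) - 1*(-16947) = 22604*(-20364) + 16947 = -460307856 + 16947 = -460290909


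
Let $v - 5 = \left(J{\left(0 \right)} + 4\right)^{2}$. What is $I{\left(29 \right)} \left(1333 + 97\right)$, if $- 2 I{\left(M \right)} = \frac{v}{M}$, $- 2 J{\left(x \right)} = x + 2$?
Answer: $- \frac{10010}{29} \approx -345.17$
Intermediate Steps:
$J{\left(x \right)} = -1 - \frac{x}{2}$ ($J{\left(x \right)} = - \frac{x + 2}{2} = - \frac{2 + x}{2} = -1 - \frac{x}{2}$)
$v = 14$ ($v = 5 + \left(\left(-1 - 0\right) + 4\right)^{2} = 5 + \left(\left(-1 + 0\right) + 4\right)^{2} = 5 + \left(-1 + 4\right)^{2} = 5 + 3^{2} = 5 + 9 = 14$)
$I{\left(M \right)} = - \frac{7}{M}$ ($I{\left(M \right)} = - \frac{14 \frac{1}{M}}{2} = - \frac{7}{M}$)
$I{\left(29 \right)} \left(1333 + 97\right) = - \frac{7}{29} \left(1333 + 97\right) = \left(-7\right) \frac{1}{29} \cdot 1430 = \left(- \frac{7}{29}\right) 1430 = - \frac{10010}{29}$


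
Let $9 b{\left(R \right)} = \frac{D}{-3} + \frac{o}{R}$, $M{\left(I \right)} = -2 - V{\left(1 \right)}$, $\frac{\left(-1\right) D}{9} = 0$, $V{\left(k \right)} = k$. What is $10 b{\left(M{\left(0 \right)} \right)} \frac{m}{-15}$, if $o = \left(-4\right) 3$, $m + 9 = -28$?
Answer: $\frac{296}{27} \approx 10.963$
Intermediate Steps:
$m = -37$ ($m = -9 - 28 = -37$)
$o = -12$
$D = 0$ ($D = \left(-9\right) 0 = 0$)
$M{\left(I \right)} = -3$ ($M{\left(I \right)} = -2 - 1 = -3$)
$b{\left(R \right)} = - \frac{4}{3 R}$ ($b{\left(R \right)} = \frac{\frac{0}{-3} - \frac{12}{R}}{9} = \frac{0 \left(- \frac{1}{3}\right) - \frac{12}{R}}{9} = \frac{0 - \frac{12}{R}}{9} = \frac{\left(-12\right) \frac{1}{R}}{9} = - \frac{4}{3 R}$)
$10 b{\left(M{\left(0 \right)} \right)} \frac{m}{-15} = 10 \left(- \frac{4}{3 \left(-3\right)}\right) \left(- \frac{37}{-15}\right) = 10 \left(\left(- \frac{4}{3}\right) \left(- \frac{1}{3}\right)\right) \left(\left(-37\right) \left(- \frac{1}{15}\right)\right) = 10 \cdot \frac{4}{9} \cdot \frac{37}{15} = \frac{40}{9} \cdot \frac{37}{15} = \frac{296}{27}$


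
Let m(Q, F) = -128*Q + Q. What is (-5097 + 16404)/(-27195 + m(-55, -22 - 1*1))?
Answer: -11307/20210 ≈ -0.55948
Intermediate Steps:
m(Q, F) = -127*Q
(-5097 + 16404)/(-27195 + m(-55, -22 - 1*1)) = (-5097 + 16404)/(-27195 - 127*(-55)) = 11307/(-27195 + 6985) = 11307/(-20210) = 11307*(-1/20210) = -11307/20210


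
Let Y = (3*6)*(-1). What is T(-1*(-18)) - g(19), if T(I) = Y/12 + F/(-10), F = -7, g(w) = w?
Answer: -99/5 ≈ -19.800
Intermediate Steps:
Y = -18 (Y = 18*(-1) = -18)
T(I) = -⅘ (T(I) = -18/12 - 7/(-10) = -18*1/12 - 7*(-⅒) = -3/2 + 7/10 = -⅘)
T(-1*(-18)) - g(19) = -⅘ - 1*19 = -⅘ - 19 = -99/5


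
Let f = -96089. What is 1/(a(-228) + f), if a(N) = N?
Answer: -1/96317 ≈ -1.0382e-5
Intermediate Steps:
1/(a(-228) + f) = 1/(-228 - 96089) = 1/(-96317) = -1/96317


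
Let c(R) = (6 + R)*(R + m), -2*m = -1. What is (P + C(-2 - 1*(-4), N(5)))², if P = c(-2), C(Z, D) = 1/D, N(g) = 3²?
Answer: 2809/81 ≈ 34.679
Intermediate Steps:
m = ½ (m = -½*(-1) = ½ ≈ 0.50000)
N(g) = 9
c(R) = (½ + R)*(6 + R) (c(R) = (6 + R)*(R + ½) = (6 + R)*(½ + R) = (½ + R)*(6 + R))
P = -6 (P = 3 + (-2)² + (13/2)*(-2) = 3 + 4 - 13 = -6)
(P + C(-2 - 1*(-4), N(5)))² = (-6 + 1/9)² = (-6 + ⅑)² = (-53/9)² = 2809/81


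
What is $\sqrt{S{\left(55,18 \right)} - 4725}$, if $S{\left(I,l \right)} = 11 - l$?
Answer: $26 i \sqrt{7} \approx 68.79 i$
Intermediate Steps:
$\sqrt{S{\left(55,18 \right)} - 4725} = \sqrt{\left(11 - 18\right) - 4725} = \sqrt{-7 - 4725} = \sqrt{-4732} = 26 i \sqrt{7}$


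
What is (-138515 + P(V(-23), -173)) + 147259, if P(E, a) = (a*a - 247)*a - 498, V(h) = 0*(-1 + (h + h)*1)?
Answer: -5126740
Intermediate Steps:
V(h) = 0 (V(h) = 0*(-1 + (2*h)*1) = 0*(-1 + 2*h) = 0)
P(E, a) = -498 + a*(-247 + a**2) (P(E, a) = (a**2 - 247)*a - 498 = (-247 + a**2)*a - 498 = a*(-247 + a**2) - 498 = -498 + a*(-247 + a**2))
(-138515 + P(V(-23), -173)) + 147259 = (-138515 + (-498 + (-173)**3 - 247*(-173))) + 147259 = (-138515 + (-498 - 5177717 + 42731)) + 147259 = (-138515 - 5135484) + 147259 = -5273999 + 147259 = -5126740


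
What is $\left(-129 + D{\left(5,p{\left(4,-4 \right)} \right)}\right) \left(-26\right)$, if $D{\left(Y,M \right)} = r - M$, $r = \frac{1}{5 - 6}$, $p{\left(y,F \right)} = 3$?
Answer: $3458$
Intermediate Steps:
$r = -1$ ($r = \frac{1}{-1} = -1$)
$D{\left(Y,M \right)} = -1 - M$
$\left(-129 + D{\left(5,p{\left(4,-4 \right)} \right)}\right) \left(-26\right) = \left(-129 - 4\right) \left(-26\right) = \left(-133\right) \left(-26\right) = 3458$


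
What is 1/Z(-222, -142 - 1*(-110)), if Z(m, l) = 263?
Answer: 1/263 ≈ 0.0038023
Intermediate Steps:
1/Z(-222, -142 - 1*(-110)) = 1/263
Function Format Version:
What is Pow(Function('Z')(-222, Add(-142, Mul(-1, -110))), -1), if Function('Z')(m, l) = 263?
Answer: Rational(1, 263) ≈ 0.0038023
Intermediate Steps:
Pow(Function('Z')(-222, Add(-142, Mul(-1, -110))), -1) = Pow(263, -1) = Rational(1, 263)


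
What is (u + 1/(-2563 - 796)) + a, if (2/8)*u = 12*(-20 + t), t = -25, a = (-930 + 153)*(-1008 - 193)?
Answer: 3127286102/3359 ≈ 9.3102e+5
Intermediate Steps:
a = 933177 (a = -777*(-1201) = 933177)
u = -2160 (u = 4*(12*(-20 - 25)) = 4*(12*(-45)) = 4*(-540) = -2160)
(u + 1/(-2563 - 796)) + a = (-2160 + 1/(-2563 - 796)) + 933177 = (-2160 + 1/(-3359)) + 933177 = (-2160 - 1/3359) + 933177 = -7255441/3359 + 933177 = 3127286102/3359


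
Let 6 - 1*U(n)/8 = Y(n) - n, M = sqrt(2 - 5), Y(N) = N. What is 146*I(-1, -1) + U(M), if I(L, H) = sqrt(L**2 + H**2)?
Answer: 48 + 146*sqrt(2) ≈ 254.48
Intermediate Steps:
I(L, H) = sqrt(H**2 + L**2)
M = I*sqrt(3) (M = sqrt(-3) = I*sqrt(3) ≈ 1.732*I)
U(n) = 48 (U(n) = 48 - 8*(n - n) = 48 - 8*0 = 48 + 0 = 48)
146*I(-1, -1) + U(M) = 146*sqrt((-1)**2 + (-1)**2) + 48 = 146*sqrt(1 + 1) + 48 = 146*sqrt(2) + 48 = 48 + 146*sqrt(2)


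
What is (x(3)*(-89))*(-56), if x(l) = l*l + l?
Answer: 59808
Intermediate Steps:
x(l) = l + l² (x(l) = l² + l = l + l²)
(x(3)*(-89))*(-56) = ((3*(1 + 3))*(-89))*(-56) = ((3*4)*(-89))*(-56) = (12*(-89))*(-56) = -1068*(-56) = 59808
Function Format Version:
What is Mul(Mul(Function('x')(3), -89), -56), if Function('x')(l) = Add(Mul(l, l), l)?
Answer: 59808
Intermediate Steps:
Function('x')(l) = Add(l, Pow(l, 2)) (Function('x')(l) = Add(Pow(l, 2), l) = Add(l, Pow(l, 2)))
Mul(Mul(Function('x')(3), -89), -56) = Mul(Mul(Mul(3, Add(1, 3)), -89), -56) = Mul(Mul(Mul(3, 4), -89), -56) = Mul(Mul(12, -89), -56) = Mul(-1068, -56) = 59808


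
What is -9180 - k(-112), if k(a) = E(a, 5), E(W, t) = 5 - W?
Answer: -9297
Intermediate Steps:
k(a) = 5 - a
-9180 - k(-112) = -9180 - (5 - 1*(-112)) = -9180 - (5 + 112) = -9180 - 1*117 = -9180 - 117 = -9297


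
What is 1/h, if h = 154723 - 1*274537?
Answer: -1/119814 ≈ -8.3463e-6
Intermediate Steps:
h = -119814 (h = 154723 - 274537 = -119814)
1/h = 1/(-119814) = -1/119814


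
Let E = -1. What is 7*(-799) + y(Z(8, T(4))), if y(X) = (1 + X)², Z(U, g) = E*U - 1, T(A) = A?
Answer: -5529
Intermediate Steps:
Z(U, g) = -1 - U (Z(U, g) = -U - 1 = -1 - U)
7*(-799) + y(Z(8, T(4))) = 7*(-799) + (1 + (-1 - 1*8))² = -5593 + (1 + (-1 - 8))² = -5593 + (1 - 9)² = -5593 + (-8)² = -5593 + 64 = -5529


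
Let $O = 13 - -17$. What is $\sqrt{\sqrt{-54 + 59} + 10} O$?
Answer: $30 \sqrt{10 + \sqrt{5}} \approx 104.94$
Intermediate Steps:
$O = 30$ ($O = 13 + 17 = 30$)
$\sqrt{\sqrt{-54 + 59} + 10} O = \sqrt{\sqrt{-54 + 59} + 10} \cdot 30 = \sqrt{\sqrt{5} + 10} \cdot 30 = \sqrt{10 + \sqrt{5}} \cdot 30 = 30 \sqrt{10 + \sqrt{5}}$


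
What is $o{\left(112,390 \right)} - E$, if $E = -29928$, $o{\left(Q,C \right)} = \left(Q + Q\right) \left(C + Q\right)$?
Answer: $142376$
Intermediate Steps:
$o{\left(Q,C \right)} = 2 Q \left(C + Q\right)$
$o{\left(112,390 \right)} - E = 2 \cdot 112 \left(390 + 112\right) - -29928 = 2 \cdot 112 \cdot 502 + 29928 = 112448 + 29928 = 142376$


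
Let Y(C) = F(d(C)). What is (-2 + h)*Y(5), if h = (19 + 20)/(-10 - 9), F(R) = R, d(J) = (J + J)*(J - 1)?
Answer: -3080/19 ≈ -162.11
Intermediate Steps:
d(J) = 2*J*(-1 + J) (d(J) = (2*J)*(-1 + J) = 2*J*(-1 + J))
h = -39/19 (h = 39/(-19) = 39*(-1/19) = -39/19 ≈ -2.0526)
Y(C) = 2*C*(-1 + C)
(-2 + h)*Y(5) = (-2 - 39/19)*(2*5*(-1 + 5)) = -154*5*4/19 = -77/19*40 = -3080/19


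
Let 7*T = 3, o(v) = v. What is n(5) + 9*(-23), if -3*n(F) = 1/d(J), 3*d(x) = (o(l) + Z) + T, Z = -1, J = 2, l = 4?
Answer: -4975/24 ≈ -207.29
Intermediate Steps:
T = 3/7 (T = (⅐)*3 = 3/7 ≈ 0.42857)
d(x) = 8/7 (d(x) = ((4 - 1) + 3/7)/3 = (3 + 3/7)/3 = (⅓)*(24/7) = 8/7)
n(F) = -7/24 (n(F) = -1/(3*8/7) = -⅓*7/8 = -7/24)
n(5) + 9*(-23) = -7/24 + 9*(-23) = -7/24 - 207 = -4975/24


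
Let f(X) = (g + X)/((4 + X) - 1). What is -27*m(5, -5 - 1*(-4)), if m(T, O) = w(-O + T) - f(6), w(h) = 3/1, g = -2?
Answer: -69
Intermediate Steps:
w(h) = 3 (w(h) = 3*1 = 3)
f(X) = (-2 + X)/(3 + X) (f(X) = (-2 + X)/((4 + X) - 1) = (-2 + X)/(3 + X))
m(T, O) = 23/9 (m(T, O) = 3 - (-2 + 6)/(3 + 6) = 3 - 4/9 = 23/9)
-27*m(5, -5 - 1*(-4)) = -27*23/9 = -69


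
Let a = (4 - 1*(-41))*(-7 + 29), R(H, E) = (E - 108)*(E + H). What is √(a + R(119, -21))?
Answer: 2*I*√2913 ≈ 107.94*I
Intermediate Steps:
R(H, E) = (-108 + E)*(E + H)
a = 990 (a = (4 + 41)*22 = 45*22 = 990)
√(a + R(119, -21)) = √(990 + ((-21)² - 108*(-21) - 108*119 - 21*119)) = √(990 + (441 + 2268 - 12852 - 2499)) = √(990 - 12642) = √(-11652) = 2*I*√2913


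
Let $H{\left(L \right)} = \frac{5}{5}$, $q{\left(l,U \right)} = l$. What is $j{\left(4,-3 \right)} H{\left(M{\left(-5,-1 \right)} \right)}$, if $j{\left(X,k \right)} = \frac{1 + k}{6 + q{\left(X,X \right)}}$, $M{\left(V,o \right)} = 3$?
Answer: $- \frac{1}{5} \approx -0.2$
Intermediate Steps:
$H{\left(L \right)} = 1$ ($H{\left(L \right)} = 5 \cdot \frac{1}{5} = 1$)
$j{\left(X,k \right)} = \frac{1 + k}{6 + X}$
$j{\left(4,-3 \right)} H{\left(M{\left(-5,-1 \right)} \right)} = \frac{1 - 3}{6 + 4} \cdot 1 = \frac{1}{10} \left(-2\right) 1 = \left(- \frac{1}{5}\right) 1 = - \frac{1}{5}$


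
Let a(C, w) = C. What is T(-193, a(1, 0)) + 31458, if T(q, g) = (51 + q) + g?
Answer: 31317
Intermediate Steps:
T(q, g) = 51 + g + q
T(-193, a(1, 0)) + 31458 = (51 + 1 - 193) + 31458 = -141 + 31458 = 31317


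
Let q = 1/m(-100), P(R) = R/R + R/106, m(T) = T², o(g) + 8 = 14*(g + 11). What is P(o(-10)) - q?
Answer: 559947/530000 ≈ 1.0565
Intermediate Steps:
o(g) = 146 + 14*g (o(g) = -8 + 14*(g + 11) = -8 + 14*(11 + g) = -8 + (154 + 14*g) = 146 + 14*g)
P(R) = 1 + R/106 (P(R) = 1 + R*(1/106) = 1 + R/106)
q = 1/10000 (q = 1/((-100)²) = 1/10000 ≈ 0.00010000)
P(o(-10)) - q = (1 + (146 + 14*(-10))/106) - 1*1/10000 = (1 + (146 - 140)/106) - 1/10000 = (1 + (1/106)*6) - 1/10000 = (1 + 3/53) - 1/10000 = 56/53 - 1/10000 = 559947/530000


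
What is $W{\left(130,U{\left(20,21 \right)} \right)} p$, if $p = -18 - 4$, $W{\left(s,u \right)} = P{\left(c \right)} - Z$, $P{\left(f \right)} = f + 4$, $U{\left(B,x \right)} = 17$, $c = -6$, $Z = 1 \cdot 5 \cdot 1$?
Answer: $154$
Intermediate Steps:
$Z = 5$ ($Z = 5 \cdot 1 = 5$)
$P{\left(f \right)} = 4 + f$
$W{\left(s,u \right)} = -7$ ($W{\left(s,u \right)} = \left(4 - 6\right) - 5 = -2 - 5 = -7$)
$p = -22$ ($p = -18 - 4 = -22$)
$W{\left(130,U{\left(20,21 \right)} \right)} p = \left(-7\right) \left(-22\right) = 154$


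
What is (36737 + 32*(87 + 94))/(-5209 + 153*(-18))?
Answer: -42529/7963 ≈ -5.3408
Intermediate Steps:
(36737 + 32*(87 + 94))/(-5209 + 153*(-18)) = (36737 + 32*181)/(-5209 - 2754) = (36737 + 5792)/(-7963) = 42529*(-1/7963) = -42529/7963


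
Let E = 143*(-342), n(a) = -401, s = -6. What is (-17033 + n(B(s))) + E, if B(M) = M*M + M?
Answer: -66340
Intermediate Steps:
B(M) = M + M² (B(M) = M² + M = M + M²)
E = -48906
(-17033 + n(B(s))) + E = (-17033 - 401) - 48906 = -17434 - 48906 = -66340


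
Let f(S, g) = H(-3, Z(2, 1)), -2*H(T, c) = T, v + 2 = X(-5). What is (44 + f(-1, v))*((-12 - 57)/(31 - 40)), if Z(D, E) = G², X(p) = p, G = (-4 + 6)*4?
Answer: 2093/6 ≈ 348.83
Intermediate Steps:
G = 8 (G = 2*4 = 8)
Z(D, E) = 64 (Z(D, E) = 8² = 64)
v = -7 (v = -2 - 5 = -7)
H(T, c) = -T/2
f(S, g) = 3/2 (f(S, g) = -½*(-3) = 3/2)
(44 + f(-1, v))*((-12 - 57)/(31 - 40)) = (44 + 3/2)*((-12 - 57)/(31 - 40)) = 91*(-69/(-9))/2 = 91*(-69*(-⅑))/2 = (91/2)*(23/3) = 2093/6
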